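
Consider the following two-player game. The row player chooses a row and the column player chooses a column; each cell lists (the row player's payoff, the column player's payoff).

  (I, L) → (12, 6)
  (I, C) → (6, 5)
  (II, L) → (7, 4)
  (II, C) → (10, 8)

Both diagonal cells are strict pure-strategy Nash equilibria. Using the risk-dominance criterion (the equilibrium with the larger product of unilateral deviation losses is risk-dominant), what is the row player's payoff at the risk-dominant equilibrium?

At (I, L): the row player loses 12 − 7 = 5 by deviating; the column player loses 6 − 5 = 1. Product = 5·1 = 5.
At (II, C): the row player loses 10 − 6 = 4 by deviating; the column player loses 8 − 4 = 4. Product = 4·4 = 16.
16 > 5, so (II, C) is risk-dominant. The row player's payoff there is 10.

10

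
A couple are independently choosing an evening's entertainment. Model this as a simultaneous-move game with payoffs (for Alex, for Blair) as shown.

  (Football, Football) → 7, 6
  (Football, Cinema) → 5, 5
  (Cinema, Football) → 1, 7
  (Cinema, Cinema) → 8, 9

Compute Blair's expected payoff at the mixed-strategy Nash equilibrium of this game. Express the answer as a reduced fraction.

Alex mixes with probability p on Football, chosen so Blair is indifferent: 6p + 7(1−p) = 5p + 9(1−p) gives p = 2/3.
Blair's expected payoff is 6·2/3 + 7·1/3 = 19/3.

19/3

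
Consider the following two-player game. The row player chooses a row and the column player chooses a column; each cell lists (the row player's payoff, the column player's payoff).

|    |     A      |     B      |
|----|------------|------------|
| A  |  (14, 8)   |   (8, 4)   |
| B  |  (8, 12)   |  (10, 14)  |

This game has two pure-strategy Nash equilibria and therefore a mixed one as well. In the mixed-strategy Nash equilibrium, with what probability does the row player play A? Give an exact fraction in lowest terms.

The row player's mix p on A must make the column player indifferent between A and B.
The column player's payoff from A: 8p + 12(1−p). From B: 4p + 14(1−p).
Set equal: 4p = 2(1−p) → p = 2/6 = 1/3.

1/3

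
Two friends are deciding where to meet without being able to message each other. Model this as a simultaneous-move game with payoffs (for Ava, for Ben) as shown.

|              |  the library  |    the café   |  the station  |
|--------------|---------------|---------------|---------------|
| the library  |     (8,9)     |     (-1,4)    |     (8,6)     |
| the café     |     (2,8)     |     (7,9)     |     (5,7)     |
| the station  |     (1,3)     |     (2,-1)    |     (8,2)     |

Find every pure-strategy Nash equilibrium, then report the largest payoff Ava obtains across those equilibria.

8

Both the library is a pure NE (Ava: 8 ≥ 2; Ben: 9 ≥ 6). Ava gets 8.
Both the café is a pure NE (Ava: 7 ≥ 2; Ben: 9 ≥ 8). Ava gets 7.
Every other cell has a profitable deviation for at least one player. Highest of {8, 7} is 8.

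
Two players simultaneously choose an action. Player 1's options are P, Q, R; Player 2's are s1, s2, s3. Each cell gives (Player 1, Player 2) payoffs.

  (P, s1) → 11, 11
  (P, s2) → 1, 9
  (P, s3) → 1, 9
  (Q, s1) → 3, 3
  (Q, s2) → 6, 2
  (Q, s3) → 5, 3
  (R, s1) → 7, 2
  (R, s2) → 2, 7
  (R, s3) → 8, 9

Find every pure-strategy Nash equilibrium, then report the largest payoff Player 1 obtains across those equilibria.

11

(P, s1) is a pure NE (Player 1: 11 ≥ 7; Player 2: 11 ≥ 9). Player 1 gets 11.
(R, s3) is a pure NE (Player 1: 8 ≥ 5; Player 2: 9 ≥ 7). Player 1 gets 8.
Every other cell has a profitable deviation for at least one player. Highest of {11, 8} is 11.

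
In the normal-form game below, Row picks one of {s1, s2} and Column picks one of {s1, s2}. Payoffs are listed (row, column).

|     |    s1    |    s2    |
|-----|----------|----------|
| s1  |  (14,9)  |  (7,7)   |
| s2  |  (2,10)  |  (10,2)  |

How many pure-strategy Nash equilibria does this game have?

Both s1: Row gets 14 (best alternative 2); Column gets 9 (best alternative 7). Neither deviates — NE.
Both s2 is not a NE: Column would switch to s1 (10 > 2).
No other cell survives both best-response checks, so there is 1 pure NE.

1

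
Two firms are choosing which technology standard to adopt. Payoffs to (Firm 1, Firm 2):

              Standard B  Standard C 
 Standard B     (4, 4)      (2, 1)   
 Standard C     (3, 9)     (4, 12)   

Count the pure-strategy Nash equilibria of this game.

Both Standard B: Firm 1 gets 4 (best alternative 3); Firm 2 gets 4 (best alternative 1). Neither deviates — NE.
Both Standard C: Firm 1 gets 4 (best alternative 2); Firm 2 gets 12 (best alternative 9). Neither deviates — NE.
(Standard C, Standard B) is not a NE: Firm 1 would switch to Standard B (4 > 3).
No other cell survives both best-response checks, so there are 2 pure NE.

2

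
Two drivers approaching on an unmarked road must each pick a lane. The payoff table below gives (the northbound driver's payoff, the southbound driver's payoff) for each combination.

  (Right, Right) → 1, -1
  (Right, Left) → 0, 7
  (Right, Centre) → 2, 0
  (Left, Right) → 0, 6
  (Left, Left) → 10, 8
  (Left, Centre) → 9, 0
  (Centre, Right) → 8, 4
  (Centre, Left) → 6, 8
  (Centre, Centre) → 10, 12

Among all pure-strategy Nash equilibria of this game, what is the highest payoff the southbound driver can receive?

12

Both Left is a pure NE (the northbound driver: 10 ≥ 6; the southbound driver: 8 ≥ 6). The southbound driver gets 8.
Both Centre is a pure NE (the northbound driver: 10 ≥ 9; the southbound driver: 12 ≥ 8). The southbound driver gets 12.
Every other cell has a profitable deviation for at least one player. Highest of {8, 12} is 12.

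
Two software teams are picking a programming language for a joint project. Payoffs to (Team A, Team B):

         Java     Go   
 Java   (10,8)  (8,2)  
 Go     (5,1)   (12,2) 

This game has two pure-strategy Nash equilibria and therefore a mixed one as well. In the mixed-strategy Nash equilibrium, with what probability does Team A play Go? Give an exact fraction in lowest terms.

6/7

Team A's mix p on Java must make Team B indifferent between Java and Go.
Team B's payoff from Java: 8p + 1(1−p). From Go: 2p + 2(1−p).
Set equal: 6p = 1(1−p) → p = 1/7.
Probability on Go is 1 − 1/7 = 6/7.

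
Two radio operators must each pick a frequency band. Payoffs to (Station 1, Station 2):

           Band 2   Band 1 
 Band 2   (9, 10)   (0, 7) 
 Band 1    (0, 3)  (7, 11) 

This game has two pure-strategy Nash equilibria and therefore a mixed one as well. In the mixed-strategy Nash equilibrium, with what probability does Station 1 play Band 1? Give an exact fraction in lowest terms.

3/11

Station 1's mix p on Band 2 must make Station 2 indifferent between Band 2 and Band 1.
Station 2's payoff from Band 2: 10p + 3(1−p). From Band 1: 7p + 11(1−p).
Set equal: 3p = 8(1−p) → p = 8/11.
Probability on Band 1 is 1 − 8/11 = 3/11.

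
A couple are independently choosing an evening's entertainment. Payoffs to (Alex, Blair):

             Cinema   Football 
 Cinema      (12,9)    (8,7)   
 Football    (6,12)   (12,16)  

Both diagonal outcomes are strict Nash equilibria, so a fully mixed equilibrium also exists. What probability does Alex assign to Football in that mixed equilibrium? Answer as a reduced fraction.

Alex's mix p on Cinema must make Blair indifferent between Cinema and Football.
Blair's payoff from Cinema: 9p + 12(1−p). From Football: 7p + 16(1−p).
Set equal: 2p = 4(1−p) → p = 4/6 = 2/3.
Probability on Football is 1 − 2/3 = 1/3.

1/3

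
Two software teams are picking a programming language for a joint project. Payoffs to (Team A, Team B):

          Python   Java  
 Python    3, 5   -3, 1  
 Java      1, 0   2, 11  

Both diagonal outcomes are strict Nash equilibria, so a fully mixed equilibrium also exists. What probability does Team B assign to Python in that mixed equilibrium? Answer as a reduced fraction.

5/7

Team B's mix q on Python must make Team A indifferent between Python and Java.
Team A's payoff from Python: 3q + (-3)(1−q). From Java: 1q + 2(1−q).
Set equal: 2q = 5(1−q) → q = 5/7.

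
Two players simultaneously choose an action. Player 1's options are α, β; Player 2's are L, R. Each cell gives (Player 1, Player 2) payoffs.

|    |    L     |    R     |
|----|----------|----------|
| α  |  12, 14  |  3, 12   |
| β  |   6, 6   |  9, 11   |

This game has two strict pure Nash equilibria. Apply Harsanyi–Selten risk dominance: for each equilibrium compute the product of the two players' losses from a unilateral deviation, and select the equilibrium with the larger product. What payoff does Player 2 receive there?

At (α, L): Player 1 loses 12 − 6 = 6 by deviating; Player 2 loses 14 − 12 = 2. Product = 6·2 = 12.
At (β, R): Player 1 loses 9 − 3 = 6 by deviating; Player 2 loses 11 − 6 = 5. Product = 6·5 = 30.
30 > 12, so (β, R) is risk-dominant. Player 2's payoff there is 11.

11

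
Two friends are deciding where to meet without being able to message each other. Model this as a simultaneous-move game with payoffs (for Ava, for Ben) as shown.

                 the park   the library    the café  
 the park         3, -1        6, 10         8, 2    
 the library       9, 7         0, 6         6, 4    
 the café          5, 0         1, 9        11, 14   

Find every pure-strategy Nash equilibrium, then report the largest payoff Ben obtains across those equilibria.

(the park, the library) is a pure NE (Ava: 6 ≥ 1; Ben: 10 ≥ 2). Ben gets 10.
(the library, the park) is a pure NE (Ava: 9 ≥ 5; Ben: 7 ≥ 6). Ben gets 7.
Both the café is a pure NE (Ava: 11 ≥ 8; Ben: 14 ≥ 9). Ben gets 14.
Every other cell has a profitable deviation for at least one player. Highest of {10, 7, 14} is 14.

14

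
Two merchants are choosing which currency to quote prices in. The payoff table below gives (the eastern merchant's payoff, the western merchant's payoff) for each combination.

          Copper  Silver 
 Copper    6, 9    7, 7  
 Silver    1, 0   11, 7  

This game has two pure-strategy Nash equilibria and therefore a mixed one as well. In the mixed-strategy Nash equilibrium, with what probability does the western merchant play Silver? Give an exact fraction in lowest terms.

5/9

The western merchant's mix q on Copper must make the eastern merchant indifferent between Copper and Silver.
The eastern merchant's payoff from Copper: 6q + 7(1−q). From Silver: 1q + 11(1−q).
Set equal: 5q = 4(1−q) → q = 4/9.
Probability on Silver is 1 − 4/9 = 5/9.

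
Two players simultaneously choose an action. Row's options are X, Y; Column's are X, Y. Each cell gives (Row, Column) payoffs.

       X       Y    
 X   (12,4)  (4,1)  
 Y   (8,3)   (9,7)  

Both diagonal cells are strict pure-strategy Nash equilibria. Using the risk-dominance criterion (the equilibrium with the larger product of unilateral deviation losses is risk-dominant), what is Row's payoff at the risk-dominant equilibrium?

At both X: Row loses 12 − 8 = 4 by deviating; Column loses 4 − 1 = 3. Product = 4·3 = 12.
At both Y: Row loses 9 − 4 = 5 by deviating; Column loses 7 − 3 = 4. Product = 5·4 = 20.
20 > 12, so both Y is risk-dominant. Row's payoff there is 9.

9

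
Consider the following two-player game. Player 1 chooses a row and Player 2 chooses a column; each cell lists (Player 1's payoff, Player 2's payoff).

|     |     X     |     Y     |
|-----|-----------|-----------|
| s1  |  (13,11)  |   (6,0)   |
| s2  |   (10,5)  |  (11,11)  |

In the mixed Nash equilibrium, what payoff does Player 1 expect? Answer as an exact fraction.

83/8

Player 2 mixes with probability q on X, chosen so Player 1 is indifferent: 13q + 6(1−q) = 10q + 11(1−q) gives q = 5/8.
Player 1's expected payoff (from either row, since indifferent) is 13·5/8 + 6·3/8 = 83/8.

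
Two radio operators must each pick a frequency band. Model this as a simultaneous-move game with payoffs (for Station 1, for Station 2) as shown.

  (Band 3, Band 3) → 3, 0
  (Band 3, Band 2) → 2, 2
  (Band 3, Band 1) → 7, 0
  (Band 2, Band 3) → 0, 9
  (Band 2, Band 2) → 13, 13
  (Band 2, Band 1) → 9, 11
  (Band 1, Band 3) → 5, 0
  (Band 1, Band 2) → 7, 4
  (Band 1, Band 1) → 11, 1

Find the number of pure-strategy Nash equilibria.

1

Both Band 2: Station 1 gets 13 (best alternative 7); Station 2 gets 13 (best alternative 11). Neither deviates — NE.
Both Band 3 is not a NE: Station 1 would switch to Band 1 (5 > 3).
No other cell survives both best-response checks, so there is 1 pure NE.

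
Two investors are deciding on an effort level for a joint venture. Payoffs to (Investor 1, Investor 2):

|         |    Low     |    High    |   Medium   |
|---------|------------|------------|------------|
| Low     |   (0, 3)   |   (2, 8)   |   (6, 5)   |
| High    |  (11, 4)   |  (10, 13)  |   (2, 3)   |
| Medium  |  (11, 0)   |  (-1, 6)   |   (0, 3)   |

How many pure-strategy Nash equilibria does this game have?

Both High: Investor 1 gets 10 (best alternative 2); Investor 2 gets 13 (best alternative 4). Neither deviates — NE.
Both Low is not a NE: Investor 1 would switch to High (11 > 0).
No other cell survives both best-response checks, so there is 1 pure NE.

1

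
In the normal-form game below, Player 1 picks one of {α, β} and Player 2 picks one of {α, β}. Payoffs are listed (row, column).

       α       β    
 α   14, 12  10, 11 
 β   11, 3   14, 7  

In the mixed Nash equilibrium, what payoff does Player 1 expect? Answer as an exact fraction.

86/7

Player 2 mixes with probability q on α, chosen so Player 1 is indifferent: 14q + 10(1−q) = 11q + 14(1−q) gives q = 4/7.
Player 1's expected payoff (from either row, since indifferent) is 14·4/7 + 10·3/7 = 86/7.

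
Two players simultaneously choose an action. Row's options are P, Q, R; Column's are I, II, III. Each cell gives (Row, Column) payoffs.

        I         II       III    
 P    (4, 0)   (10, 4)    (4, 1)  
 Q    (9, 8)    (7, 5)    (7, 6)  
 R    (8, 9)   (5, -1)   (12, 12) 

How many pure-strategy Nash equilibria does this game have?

3

(P, II): Row gets 10 (best alternative 7); Column gets 4 (best alternative 1). Neither deviates — NE.
(Q, I): Row gets 9 (best alternative 8); Column gets 8 (best alternative 6). Neither deviates — NE.
(R, III): Row gets 12 (best alternative 7); Column gets 12 (best alternative 9). Neither deviates — NE.
(Q, II) is not a NE: Row would switch to P (10 > 7).
No other cell survives both best-response checks, so there are 3 pure NE.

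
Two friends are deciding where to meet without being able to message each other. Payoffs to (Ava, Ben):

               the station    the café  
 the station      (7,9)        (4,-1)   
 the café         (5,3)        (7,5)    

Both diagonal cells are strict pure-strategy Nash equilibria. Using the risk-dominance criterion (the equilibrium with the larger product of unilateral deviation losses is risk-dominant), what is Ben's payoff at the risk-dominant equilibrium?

At both the station: Ava loses 7 − 5 = 2 by deviating; Ben loses 9 − (-1) = 10. Product = 2·10 = 20.
At both the café: Ava loses 7 − 4 = 3 by deviating; Ben loses 5 − 3 = 2. Product = 3·2 = 6.
20 > 6, so both the station is risk-dominant. Ben's payoff there is 9.

9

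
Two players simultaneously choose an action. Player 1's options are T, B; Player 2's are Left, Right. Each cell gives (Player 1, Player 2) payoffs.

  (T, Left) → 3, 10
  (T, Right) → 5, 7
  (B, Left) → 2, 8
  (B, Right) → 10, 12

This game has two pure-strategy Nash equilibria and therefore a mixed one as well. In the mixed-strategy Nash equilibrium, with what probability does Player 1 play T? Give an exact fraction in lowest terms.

4/7

Player 1's mix p on T must make Player 2 indifferent between Left and Right.
Player 2's payoff from Left: 10p + 8(1−p). From Right: 7p + 12(1−p).
Set equal: 3p = 4(1−p) → p = 4/7.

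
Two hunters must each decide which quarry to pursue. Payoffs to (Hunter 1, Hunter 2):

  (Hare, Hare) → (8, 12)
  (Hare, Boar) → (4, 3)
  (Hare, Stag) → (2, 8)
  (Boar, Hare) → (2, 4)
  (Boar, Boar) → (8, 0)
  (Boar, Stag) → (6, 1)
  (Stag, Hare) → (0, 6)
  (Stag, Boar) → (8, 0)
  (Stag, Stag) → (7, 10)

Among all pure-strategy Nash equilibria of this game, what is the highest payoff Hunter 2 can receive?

12

Both Hare is a pure NE (Hunter 1: 8 ≥ 2; Hunter 2: 12 ≥ 8). Hunter 2 gets 12.
Both Stag is a pure NE (Hunter 1: 7 ≥ 6; Hunter 2: 10 ≥ 6). Hunter 2 gets 10.
Every other cell has a profitable deviation for at least one player. Highest of {12, 10} is 12.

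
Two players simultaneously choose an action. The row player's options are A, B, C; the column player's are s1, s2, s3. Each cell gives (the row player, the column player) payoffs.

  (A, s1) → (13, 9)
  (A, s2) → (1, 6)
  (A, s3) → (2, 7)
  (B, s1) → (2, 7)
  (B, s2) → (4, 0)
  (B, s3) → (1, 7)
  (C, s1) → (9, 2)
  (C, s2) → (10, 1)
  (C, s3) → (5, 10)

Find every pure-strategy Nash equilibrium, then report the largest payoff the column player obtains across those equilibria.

10

(A, s1) is a pure NE (the row player: 13 ≥ 9; the column player: 9 ≥ 7). The column player gets 9.
(C, s3) is a pure NE (the row player: 5 ≥ 2; the column player: 10 ≥ 2). The column player gets 10.
Every other cell has a profitable deviation for at least one player. Highest of {9, 10} is 10.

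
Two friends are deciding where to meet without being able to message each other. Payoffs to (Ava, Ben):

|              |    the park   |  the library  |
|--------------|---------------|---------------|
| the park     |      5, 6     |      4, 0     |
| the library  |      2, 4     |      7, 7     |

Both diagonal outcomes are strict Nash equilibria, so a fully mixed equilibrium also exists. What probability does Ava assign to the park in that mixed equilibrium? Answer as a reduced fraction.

1/3

Ava's mix p on the park must make Ben indifferent between the park and the library.
Ben's payoff from the park: 6p + 4(1−p). From the library: 0p + 7(1−p).
Set equal: 6p = 3(1−p) → p = 3/9 = 1/3.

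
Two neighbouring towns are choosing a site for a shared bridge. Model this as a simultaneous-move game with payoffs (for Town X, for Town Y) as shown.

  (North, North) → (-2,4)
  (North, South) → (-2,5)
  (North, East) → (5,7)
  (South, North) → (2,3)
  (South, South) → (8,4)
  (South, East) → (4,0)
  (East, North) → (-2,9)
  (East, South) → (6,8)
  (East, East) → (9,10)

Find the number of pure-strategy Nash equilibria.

2

Both South: Town X gets 8 (best alternative 6); Town Y gets 4 (best alternative 3). Neither deviates — NE.
Both East: Town X gets 9 (best alternative 5); Town Y gets 10 (best alternative 9). Neither deviates — NE.
Both North is not a NE: Town X would switch to South (2 > -2).
No other cell survives both best-response checks, so there are 2 pure NE.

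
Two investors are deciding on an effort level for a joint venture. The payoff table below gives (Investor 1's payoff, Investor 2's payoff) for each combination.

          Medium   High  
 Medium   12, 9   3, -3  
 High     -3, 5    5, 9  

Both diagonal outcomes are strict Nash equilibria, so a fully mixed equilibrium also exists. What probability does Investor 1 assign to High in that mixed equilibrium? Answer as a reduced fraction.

3/4

Investor 1's mix p on Medium must make Investor 2 indifferent between Medium and High.
Investor 2's payoff from Medium: 9p + 5(1−p). From High: (-3)p + 9(1−p).
Set equal: 12p = 4(1−p) → p = 4/16 = 1/4.
Probability on High is 1 − 1/4 = 3/4.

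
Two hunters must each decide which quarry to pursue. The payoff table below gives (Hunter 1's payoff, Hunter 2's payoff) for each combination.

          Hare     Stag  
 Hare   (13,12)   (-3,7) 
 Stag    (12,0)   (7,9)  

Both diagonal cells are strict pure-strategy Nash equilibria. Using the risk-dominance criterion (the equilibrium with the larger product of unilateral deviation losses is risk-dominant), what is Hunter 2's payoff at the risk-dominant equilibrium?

9

At both Hare: Hunter 1 loses 13 − 12 = 1 by deviating; Hunter 2 loses 12 − 7 = 5. Product = 1·5 = 5.
At both Stag: Hunter 1 loses 7 − (-3) = 10 by deviating; Hunter 2 loses 9 − 0 = 9. Product = 10·9 = 90.
90 > 5, so both Stag is risk-dominant. Hunter 2's payoff there is 9.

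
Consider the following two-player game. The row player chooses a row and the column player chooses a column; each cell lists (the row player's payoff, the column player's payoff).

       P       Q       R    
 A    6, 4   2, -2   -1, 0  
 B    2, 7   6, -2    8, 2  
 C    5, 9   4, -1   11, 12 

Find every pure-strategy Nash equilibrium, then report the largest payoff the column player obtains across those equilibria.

(A, P) is a pure NE (the row player: 6 ≥ 5; the column player: 4 ≥ 0). The column player gets 4.
(C, R) is a pure NE (the row player: 11 ≥ 8; the column player: 12 ≥ 9). The column player gets 12.
Every other cell has a profitable deviation for at least one player. Highest of {4, 12} is 12.

12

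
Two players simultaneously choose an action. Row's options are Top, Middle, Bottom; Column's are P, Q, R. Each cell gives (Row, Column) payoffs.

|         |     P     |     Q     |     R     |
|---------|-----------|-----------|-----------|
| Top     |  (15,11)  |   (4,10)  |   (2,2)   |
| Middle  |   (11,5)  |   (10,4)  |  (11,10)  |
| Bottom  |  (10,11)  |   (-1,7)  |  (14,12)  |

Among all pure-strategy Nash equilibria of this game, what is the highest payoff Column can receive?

12

(Top, P) is a pure NE (Row: 15 ≥ 11; Column: 11 ≥ 10). Column gets 11.
(Bottom, R) is a pure NE (Row: 14 ≥ 11; Column: 12 ≥ 11). Column gets 12.
Every other cell has a profitable deviation for at least one player. Highest of {11, 12} is 12.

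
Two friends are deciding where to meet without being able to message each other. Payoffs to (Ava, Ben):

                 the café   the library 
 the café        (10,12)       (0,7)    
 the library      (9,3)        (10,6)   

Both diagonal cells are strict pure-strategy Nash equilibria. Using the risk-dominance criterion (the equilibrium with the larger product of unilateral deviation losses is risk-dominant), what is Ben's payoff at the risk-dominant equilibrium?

At both the café: Ava loses 10 − 9 = 1 by deviating; Ben loses 12 − 7 = 5. Product = 1·5 = 5.
At both the library: Ava loses 10 − 0 = 10 by deviating; Ben loses 6 − 3 = 3. Product = 10·3 = 30.
30 > 5, so both the library is risk-dominant. Ben's payoff there is 6.

6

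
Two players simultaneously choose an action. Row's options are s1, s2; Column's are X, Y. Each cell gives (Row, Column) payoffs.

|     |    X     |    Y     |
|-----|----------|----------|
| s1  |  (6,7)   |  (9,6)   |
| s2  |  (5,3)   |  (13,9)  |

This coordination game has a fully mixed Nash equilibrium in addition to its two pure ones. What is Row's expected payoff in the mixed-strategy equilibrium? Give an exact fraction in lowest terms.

Column mixes with probability q on X, chosen so Row is indifferent: 6q + 9(1−q) = 5q + 13(1−q) gives q = 4/5.
Row's expected payoff (from either row, since indifferent) is 6·4/5 + 9·1/5 = 33/5.

33/5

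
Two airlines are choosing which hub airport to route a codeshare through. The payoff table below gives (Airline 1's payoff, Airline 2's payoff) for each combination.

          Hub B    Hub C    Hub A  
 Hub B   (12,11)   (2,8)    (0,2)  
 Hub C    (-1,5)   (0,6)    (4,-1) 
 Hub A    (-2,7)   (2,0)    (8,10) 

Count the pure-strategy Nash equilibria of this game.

Both Hub B: Airline 1 gets 12 (best alternative -1); Airline 2 gets 11 (best alternative 8). Neither deviates — NE.
Both Hub A: Airline 1 gets 8 (best alternative 4); Airline 2 gets 10 (best alternative 7). Neither deviates — NE.
Both Hub C is not a NE: Airline 1 would switch to Hub B (2 > 0).
No other cell survives both best-response checks, so there are 2 pure NE.

2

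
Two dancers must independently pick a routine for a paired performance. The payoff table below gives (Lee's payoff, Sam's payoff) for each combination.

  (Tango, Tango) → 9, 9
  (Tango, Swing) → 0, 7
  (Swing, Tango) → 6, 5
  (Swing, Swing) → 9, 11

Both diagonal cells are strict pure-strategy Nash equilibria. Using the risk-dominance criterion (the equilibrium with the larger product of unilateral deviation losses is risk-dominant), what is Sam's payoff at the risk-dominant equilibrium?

At both Tango: Lee loses 9 − 6 = 3 by deviating; Sam loses 9 − 7 = 2. Product = 3·2 = 6.
At both Swing: Lee loses 9 − 0 = 9 by deviating; Sam loses 11 − 5 = 6. Product = 9·6 = 54.
54 > 6, so both Swing is risk-dominant. Sam's payoff there is 11.

11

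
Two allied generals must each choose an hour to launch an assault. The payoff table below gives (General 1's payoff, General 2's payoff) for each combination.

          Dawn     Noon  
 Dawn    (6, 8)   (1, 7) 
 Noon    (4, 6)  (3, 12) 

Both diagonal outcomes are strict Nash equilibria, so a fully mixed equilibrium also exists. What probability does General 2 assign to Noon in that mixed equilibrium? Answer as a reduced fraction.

General 2's mix q on Dawn must make General 1 indifferent between Dawn and Noon.
General 1's payoff from Dawn: 6q + 1(1−q). From Noon: 4q + 3(1−q).
Set equal: 2q = 2(1−q) → q = 2/4 = 1/2.
Probability on Noon is 1 − 1/2 = 1/2.

1/2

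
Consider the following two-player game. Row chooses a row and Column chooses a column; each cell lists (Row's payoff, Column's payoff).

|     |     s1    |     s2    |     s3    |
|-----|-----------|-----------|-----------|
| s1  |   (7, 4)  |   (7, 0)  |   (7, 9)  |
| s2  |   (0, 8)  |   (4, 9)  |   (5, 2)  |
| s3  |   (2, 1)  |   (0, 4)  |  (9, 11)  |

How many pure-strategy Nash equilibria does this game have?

Both s3: Row gets 9 (best alternative 7); Column gets 11 (best alternative 4). Neither deviates — NE.
Both s2 is not a NE: Row would switch to s1 (7 > 4).
No other cell survives both best-response checks, so there is 1 pure NE.

1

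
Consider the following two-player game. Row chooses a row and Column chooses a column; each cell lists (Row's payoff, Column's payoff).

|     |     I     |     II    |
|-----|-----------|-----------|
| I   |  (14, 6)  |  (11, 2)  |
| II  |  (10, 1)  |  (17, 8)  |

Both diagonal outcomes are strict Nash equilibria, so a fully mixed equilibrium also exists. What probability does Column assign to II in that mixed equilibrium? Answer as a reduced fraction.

Column's mix q on I must make Row indifferent between I and II.
Row's payoff from I: 14q + 11(1−q). From II: 10q + 17(1−q).
Set equal: 4q = 6(1−q) → q = 6/10 = 3/5.
Probability on II is 1 − 3/5 = 2/5.

2/5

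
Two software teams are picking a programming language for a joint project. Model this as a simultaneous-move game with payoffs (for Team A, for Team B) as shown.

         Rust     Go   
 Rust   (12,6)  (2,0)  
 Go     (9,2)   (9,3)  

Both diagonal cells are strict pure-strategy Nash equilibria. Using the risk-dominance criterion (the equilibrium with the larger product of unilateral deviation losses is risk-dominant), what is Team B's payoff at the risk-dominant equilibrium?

6

At both Rust: Team A loses 12 − 9 = 3 by deviating; Team B loses 6 − 0 = 6. Product = 3·6 = 18.
At both Go: Team A loses 9 − 2 = 7 by deviating; Team B loses 3 − 2 = 1. Product = 7·1 = 7.
18 > 7, so both Rust is risk-dominant. Team B's payoff there is 6.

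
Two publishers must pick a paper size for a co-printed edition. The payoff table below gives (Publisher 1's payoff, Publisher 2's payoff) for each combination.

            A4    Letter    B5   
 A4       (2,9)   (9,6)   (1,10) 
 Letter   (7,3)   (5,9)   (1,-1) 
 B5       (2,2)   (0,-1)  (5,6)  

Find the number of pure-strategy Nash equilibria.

Both B5: Publisher 1 gets 5 (best alternative 1); Publisher 2 gets 6 (best alternative 2). Neither deviates — NE.
Both Letter is not a NE: Publisher 1 would switch to A4 (9 > 5).
No other cell survives both best-response checks, so there is 1 pure NE.

1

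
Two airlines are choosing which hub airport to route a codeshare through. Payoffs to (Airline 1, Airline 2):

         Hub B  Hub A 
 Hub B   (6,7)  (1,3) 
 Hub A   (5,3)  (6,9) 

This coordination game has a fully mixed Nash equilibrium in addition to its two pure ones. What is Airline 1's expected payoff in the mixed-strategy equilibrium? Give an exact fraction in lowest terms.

Airline 2 mixes with probability q on Hub B, chosen so Airline 1 is indifferent: 6q + 1(1−q) = 5q + 6(1−q) gives q = 5/6.
Airline 1's expected payoff (from either row, since indifferent) is 6·5/6 + 1·1/6 = 31/6.

31/6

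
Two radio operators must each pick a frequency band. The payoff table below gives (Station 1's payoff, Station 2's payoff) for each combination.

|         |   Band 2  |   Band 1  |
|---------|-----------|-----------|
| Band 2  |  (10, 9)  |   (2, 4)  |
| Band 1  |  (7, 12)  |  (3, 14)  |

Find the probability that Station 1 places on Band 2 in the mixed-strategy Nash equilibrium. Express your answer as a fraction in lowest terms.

2/7

Station 1's mix p on Band 2 must make Station 2 indifferent between Band 2 and Band 1.
Station 2's payoff from Band 2: 9p + 12(1−p). From Band 1: 4p + 14(1−p).
Set equal: 5p = 2(1−p) → p = 2/7.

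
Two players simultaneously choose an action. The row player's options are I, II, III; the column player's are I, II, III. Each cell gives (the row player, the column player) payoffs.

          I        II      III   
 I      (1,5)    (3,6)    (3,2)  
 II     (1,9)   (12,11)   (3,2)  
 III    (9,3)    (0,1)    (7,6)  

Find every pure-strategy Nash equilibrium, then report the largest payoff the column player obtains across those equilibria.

Both II is a pure NE (the row player: 12 ≥ 3; the column player: 11 ≥ 9). The column player gets 11.
Both III is a pure NE (the row player: 7 ≥ 3; the column player: 6 ≥ 3). The column player gets 6.
Every other cell has a profitable deviation for at least one player. Highest of {11, 6} is 11.

11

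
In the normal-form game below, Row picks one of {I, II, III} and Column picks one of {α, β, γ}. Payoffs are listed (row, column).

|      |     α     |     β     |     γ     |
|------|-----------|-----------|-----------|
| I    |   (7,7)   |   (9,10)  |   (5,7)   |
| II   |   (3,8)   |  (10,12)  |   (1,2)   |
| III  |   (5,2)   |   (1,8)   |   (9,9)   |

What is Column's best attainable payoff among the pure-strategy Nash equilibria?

12

(II, β) is a pure NE (Row: 10 ≥ 9; Column: 12 ≥ 8). Column gets 12.
(III, γ) is a pure NE (Row: 9 ≥ 5; Column: 9 ≥ 8). Column gets 9.
Every other cell has a profitable deviation for at least one player. Highest of {12, 9} is 12.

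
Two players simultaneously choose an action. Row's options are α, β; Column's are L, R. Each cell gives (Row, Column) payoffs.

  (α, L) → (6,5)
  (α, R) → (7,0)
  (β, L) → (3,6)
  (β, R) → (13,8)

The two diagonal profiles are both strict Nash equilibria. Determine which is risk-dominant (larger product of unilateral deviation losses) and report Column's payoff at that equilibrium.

At (α, L): Row loses 6 − 3 = 3 by deviating; Column loses 5 − 0 = 5. Product = 3·5 = 15.
At (β, R): Row loses 13 − 7 = 6 by deviating; Column loses 8 − 6 = 2. Product = 6·2 = 12.
15 > 12, so (α, L) is risk-dominant. Column's payoff there is 5.

5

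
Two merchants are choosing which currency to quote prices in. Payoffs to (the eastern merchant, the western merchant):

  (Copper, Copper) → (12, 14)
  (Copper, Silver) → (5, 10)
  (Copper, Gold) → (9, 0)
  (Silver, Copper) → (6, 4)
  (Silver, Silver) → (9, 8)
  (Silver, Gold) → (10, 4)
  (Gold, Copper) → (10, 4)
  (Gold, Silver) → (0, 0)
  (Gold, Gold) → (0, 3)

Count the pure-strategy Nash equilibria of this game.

2

Both Copper: the eastern merchant gets 12 (best alternative 10); the western merchant gets 14 (best alternative 10). Neither deviates — NE.
Both Silver: the eastern merchant gets 9 (best alternative 5); the western merchant gets 8 (best alternative 4). Neither deviates — NE.
Both Gold is not a NE: the eastern merchant would switch to Silver (10 > 0).
No other cell survives both best-response checks, so there are 2 pure NE.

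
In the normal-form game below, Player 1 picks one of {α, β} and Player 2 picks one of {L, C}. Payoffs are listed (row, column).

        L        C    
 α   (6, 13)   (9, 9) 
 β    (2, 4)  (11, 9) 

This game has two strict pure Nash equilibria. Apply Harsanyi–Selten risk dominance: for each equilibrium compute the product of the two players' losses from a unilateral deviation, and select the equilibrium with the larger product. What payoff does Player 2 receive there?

At (α, L): Player 1 loses 6 − 2 = 4 by deviating; Player 2 loses 13 − 9 = 4. Product = 4·4 = 16.
At (β, C): Player 1 loses 11 − 9 = 2 by deviating; Player 2 loses 9 − 4 = 5. Product = 2·5 = 10.
16 > 10, so (α, L) is risk-dominant. Player 2's payoff there is 13.

13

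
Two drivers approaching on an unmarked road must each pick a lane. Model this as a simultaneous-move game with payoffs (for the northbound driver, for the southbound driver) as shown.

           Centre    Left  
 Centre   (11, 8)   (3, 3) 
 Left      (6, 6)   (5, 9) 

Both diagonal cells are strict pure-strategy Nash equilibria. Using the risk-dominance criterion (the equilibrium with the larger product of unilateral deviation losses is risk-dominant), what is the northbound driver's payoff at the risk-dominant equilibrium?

At both Centre: the northbound driver loses 11 − 6 = 5 by deviating; the southbound driver loses 8 − 3 = 5. Product = 5·5 = 25.
At both Left: the northbound driver loses 5 − 3 = 2 by deviating; the southbound driver loses 9 − 6 = 3. Product = 2·3 = 6.
25 > 6, so both Centre is risk-dominant. The northbound driver's payoff there is 11.

11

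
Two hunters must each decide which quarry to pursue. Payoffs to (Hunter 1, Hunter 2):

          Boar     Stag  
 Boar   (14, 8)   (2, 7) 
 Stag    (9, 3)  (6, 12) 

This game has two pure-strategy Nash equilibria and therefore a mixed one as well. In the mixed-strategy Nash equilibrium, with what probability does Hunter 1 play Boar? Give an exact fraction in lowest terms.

Hunter 1's mix p on Boar must make Hunter 2 indifferent between Boar and Stag.
Hunter 2's payoff from Boar: 8p + 3(1−p). From Stag: 7p + 12(1−p).
Set equal: 1p = 9(1−p) → p = 9/10.

9/10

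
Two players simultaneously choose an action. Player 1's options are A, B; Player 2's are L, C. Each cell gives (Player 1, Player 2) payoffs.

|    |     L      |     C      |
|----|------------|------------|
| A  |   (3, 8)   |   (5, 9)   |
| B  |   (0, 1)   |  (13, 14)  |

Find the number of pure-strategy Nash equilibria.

(B, C): Player 1 gets 13 (best alternative 5); Player 2 gets 14 (best alternative 1). Neither deviates — NE.
(A, L) is not a NE: Player 2 would switch to C (9 > 8).
No other cell survives both best-response checks, so there is 1 pure NE.

1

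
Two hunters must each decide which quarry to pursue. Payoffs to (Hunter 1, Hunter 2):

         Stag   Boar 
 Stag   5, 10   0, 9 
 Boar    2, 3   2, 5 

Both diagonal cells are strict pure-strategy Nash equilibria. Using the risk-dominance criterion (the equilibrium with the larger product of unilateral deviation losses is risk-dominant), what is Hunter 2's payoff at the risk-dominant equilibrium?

At both Stag: Hunter 1 loses 5 − 2 = 3 by deviating; Hunter 2 loses 10 − 9 = 1. Product = 3·1 = 3.
At both Boar: Hunter 1 loses 2 − 0 = 2 by deviating; Hunter 2 loses 5 − 3 = 2. Product = 2·2 = 4.
4 > 3, so both Boar is risk-dominant. Hunter 2's payoff there is 5.

5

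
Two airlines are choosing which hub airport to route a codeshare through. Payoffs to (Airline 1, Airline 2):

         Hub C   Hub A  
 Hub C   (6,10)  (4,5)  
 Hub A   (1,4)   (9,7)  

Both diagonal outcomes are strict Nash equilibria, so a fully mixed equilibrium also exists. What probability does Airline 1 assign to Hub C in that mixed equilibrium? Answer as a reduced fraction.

3/8

Airline 1's mix p on Hub C must make Airline 2 indifferent between Hub C and Hub A.
Airline 2's payoff from Hub C: 10p + 4(1−p). From Hub A: 5p + 7(1−p).
Set equal: 5p = 3(1−p) → p = 3/8.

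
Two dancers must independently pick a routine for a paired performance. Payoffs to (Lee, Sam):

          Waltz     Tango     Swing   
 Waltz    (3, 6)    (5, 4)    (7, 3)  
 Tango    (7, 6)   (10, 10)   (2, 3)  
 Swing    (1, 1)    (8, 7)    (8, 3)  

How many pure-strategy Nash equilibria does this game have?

Both Tango: Lee gets 10 (best alternative 8); Sam gets 10 (best alternative 6). Neither deviates — NE.
Both Waltz is not a NE: Lee would switch to Tango (7 > 3).
No other cell survives both best-response checks, so there is 1 pure NE.

1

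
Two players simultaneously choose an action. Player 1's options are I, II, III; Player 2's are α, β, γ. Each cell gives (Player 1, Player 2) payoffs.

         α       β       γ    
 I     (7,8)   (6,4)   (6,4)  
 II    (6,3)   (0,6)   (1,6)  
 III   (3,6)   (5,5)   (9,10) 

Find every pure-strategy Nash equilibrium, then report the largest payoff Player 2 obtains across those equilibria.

10

(I, α) is a pure NE (Player 1: 7 ≥ 6; Player 2: 8 ≥ 4). Player 2 gets 8.
(III, γ) is a pure NE (Player 1: 9 ≥ 6; Player 2: 10 ≥ 6). Player 2 gets 10.
Every other cell has a profitable deviation for at least one player. Highest of {8, 10} is 10.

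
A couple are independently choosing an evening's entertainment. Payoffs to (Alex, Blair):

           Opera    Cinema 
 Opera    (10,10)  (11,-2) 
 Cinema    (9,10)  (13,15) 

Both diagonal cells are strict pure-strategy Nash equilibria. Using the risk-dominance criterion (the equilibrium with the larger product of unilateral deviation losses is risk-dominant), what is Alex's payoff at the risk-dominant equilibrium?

10

At both Opera: Alex loses 10 − 9 = 1 by deviating; Blair loses 10 − (-2) = 12. Product = 1·12 = 12.
At both Cinema: Alex loses 13 − 11 = 2 by deviating; Blair loses 15 − 10 = 5. Product = 2·5 = 10.
12 > 10, so both Opera is risk-dominant. Alex's payoff there is 10.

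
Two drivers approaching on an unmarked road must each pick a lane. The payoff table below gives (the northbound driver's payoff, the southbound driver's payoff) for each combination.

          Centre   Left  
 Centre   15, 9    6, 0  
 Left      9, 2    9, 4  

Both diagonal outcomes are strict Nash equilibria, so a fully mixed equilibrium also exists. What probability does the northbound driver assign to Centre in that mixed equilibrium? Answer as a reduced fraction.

The northbound driver's mix p on Centre must make the southbound driver indifferent between Centre and Left.
The southbound driver's payoff from Centre: 9p + 2(1−p). From Left: 0p + 4(1−p).
Set equal: 9p = 2(1−p) → p = 2/11.

2/11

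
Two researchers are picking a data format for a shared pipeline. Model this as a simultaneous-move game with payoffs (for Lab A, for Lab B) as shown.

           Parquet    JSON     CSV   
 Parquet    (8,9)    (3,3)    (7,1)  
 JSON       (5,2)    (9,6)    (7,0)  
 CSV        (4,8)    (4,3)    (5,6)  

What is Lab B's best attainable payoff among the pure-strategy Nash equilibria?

9

Both Parquet is a pure NE (Lab A: 8 ≥ 5; Lab B: 9 ≥ 3). Lab B gets 9.
Both JSON is a pure NE (Lab A: 9 ≥ 4; Lab B: 6 ≥ 2). Lab B gets 6.
Every other cell has a profitable deviation for at least one player. Highest of {9, 6} is 9.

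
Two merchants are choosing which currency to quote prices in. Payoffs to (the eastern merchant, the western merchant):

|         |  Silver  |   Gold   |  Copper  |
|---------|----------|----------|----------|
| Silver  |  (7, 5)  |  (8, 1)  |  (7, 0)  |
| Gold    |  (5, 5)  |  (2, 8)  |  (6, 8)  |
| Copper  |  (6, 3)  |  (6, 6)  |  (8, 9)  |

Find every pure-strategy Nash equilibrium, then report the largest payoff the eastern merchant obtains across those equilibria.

Both Silver is a pure NE (the eastern merchant: 7 ≥ 6; the western merchant: 5 ≥ 1). The eastern merchant gets 7.
Both Copper is a pure NE (the eastern merchant: 8 ≥ 7; the western merchant: 9 ≥ 6). The eastern merchant gets 8.
Every other cell has a profitable deviation for at least one player. Highest of {7, 8} is 8.

8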